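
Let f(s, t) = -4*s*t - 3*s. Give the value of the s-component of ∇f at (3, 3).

-15

(∇f)_1 = ∂f/∂s = -4*t - 3
At (3, 3): -15.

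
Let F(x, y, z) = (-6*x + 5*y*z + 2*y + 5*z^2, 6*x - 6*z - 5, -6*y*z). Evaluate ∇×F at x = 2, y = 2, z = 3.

(∇×F)₁ = ∂F₃/∂y − ∂F₂/∂z = -6*z + 6
(∇×F)₂ = ∂F₁/∂z − ∂F₃/∂x = 5*y + 10*z
(∇×F)₃ = ∂F₂/∂x − ∂F₁/∂y = -5*z + 4
∇×F = (-6*z + 6, 5*y + 10*z, -5*z + 4)
At (2, 2, 3): (-12, 40, -11).

(-12, 40, -11)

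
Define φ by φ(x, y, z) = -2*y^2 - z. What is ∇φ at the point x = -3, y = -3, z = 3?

(0, 12, -1)

∂φ/∂x = 0
∂φ/∂y = -4*y
∂φ/∂z = -1
∇φ = (0, -4*y, -1)
At (-3, -3, 3): (0, 12, -1).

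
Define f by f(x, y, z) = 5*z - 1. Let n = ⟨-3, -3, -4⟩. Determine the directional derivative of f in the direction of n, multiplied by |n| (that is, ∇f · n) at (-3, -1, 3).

-20

∂f/∂x = 0
∂f/∂y = 0
∂f/∂z = 5
∇f at (-3, -1, 3) = (0, 0, 5)
∇f · n = (0)(-3) + (0)(-3) + (5)(-4) = -20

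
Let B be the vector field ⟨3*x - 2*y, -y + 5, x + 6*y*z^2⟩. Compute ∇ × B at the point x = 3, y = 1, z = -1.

(6, -1, 2)

(∇×B)₁ = ∂B₃/∂y − ∂B₂/∂z = 6*z^2
(∇×B)₂ = ∂B₁/∂z − ∂B₃/∂x = -1
(∇×B)₃ = ∂B₂/∂x − ∂B₁/∂y = 2
∇×B = (6*z^2, -1, 2)
At (3, 1, -1): (6, -1, 2).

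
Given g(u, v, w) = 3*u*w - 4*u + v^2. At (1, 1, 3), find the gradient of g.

∂g/∂u = 3*w - 4
∂g/∂v = 2*v
∂g/∂w = 3*u
∇g = (3*w - 4, 2*v, 3*u)
At (1, 1, 3): (5, 2, 3).

(5, 2, 3)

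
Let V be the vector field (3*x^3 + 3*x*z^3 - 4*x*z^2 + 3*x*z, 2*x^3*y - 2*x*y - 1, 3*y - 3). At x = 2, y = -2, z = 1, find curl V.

(3, 8, -44)

(∇×V)₁ = ∂V₃/∂y − ∂V₂/∂z = 3
(∇×V)₂ = ∂V₁/∂z − ∂V₃/∂x = 9*x*z^2 - 8*x*z + 3*x
(∇×V)₃ = ∂V₂/∂x − ∂V₁/∂y = 6*x^2*y - 2*y
∇×V = (3, 9*x*z^2 - 8*x*z + 3*x, 6*x^2*y - 2*y)
At (2, -2, 1): (3, 8, -44).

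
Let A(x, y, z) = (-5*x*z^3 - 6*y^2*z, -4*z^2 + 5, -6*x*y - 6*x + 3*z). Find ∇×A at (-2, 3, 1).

(20, 0, 36)

(∇×A)₁ = ∂A₃/∂y − ∂A₂/∂z = -6*x + 8*z
(∇×A)₂ = ∂A₁/∂z − ∂A₃/∂x = -15*x*z^2 - 6*y^2 + 6*y + 6
(∇×A)₃ = ∂A₂/∂x − ∂A₁/∂y = 12*y*z
∇×A = (-6*x + 8*z, -15*x*z^2 - 6*y^2 + 6*y + 6, 12*y*z)
At (-2, 3, 1): (20, 0, 36).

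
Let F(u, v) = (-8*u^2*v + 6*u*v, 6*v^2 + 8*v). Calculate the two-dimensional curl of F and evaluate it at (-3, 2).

∂F₂/∂u = 0
∂F₁/∂v = -8*u^2 + 6*u
Scalar curl = 8*u^2 - 6*u
At (-3, 2): 90.

90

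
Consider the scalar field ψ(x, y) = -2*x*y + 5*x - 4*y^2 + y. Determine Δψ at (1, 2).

∂²ψ/∂x² = 0
∂²ψ/∂y² = -8
∇²ψ = -8
At (1, 2): -8.

-8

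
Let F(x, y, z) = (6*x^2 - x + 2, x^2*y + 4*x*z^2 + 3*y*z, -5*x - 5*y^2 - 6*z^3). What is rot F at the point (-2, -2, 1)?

(42, 5, 12)

(∇×F)₁ = ∂F₃/∂y − ∂F₂/∂z = -8*x*z - 13*y
(∇×F)₂ = ∂F₁/∂z − ∂F₃/∂x = 5
(∇×F)₃ = ∂F₂/∂x − ∂F₁/∂y = 2*x*y + 4*z^2
∇×F = (-8*x*z - 13*y, 5, 2*x*y + 4*z^2)
At (-2, -2, 1): (42, 5, 12).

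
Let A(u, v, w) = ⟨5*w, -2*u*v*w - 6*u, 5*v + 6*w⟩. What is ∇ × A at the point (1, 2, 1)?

(∇×A)₁ = ∂A₃/∂v − ∂A₂/∂w = 2*u*v + 5
(∇×A)₂ = ∂A₁/∂w − ∂A₃/∂u = 5
(∇×A)₃ = ∂A₂/∂u − ∂A₁/∂v = -2*v*w - 6
∇×A = (2*u*v + 5, 5, -2*v*w - 6)
At (1, 2, 1): (9, 5, -10).

(9, 5, -10)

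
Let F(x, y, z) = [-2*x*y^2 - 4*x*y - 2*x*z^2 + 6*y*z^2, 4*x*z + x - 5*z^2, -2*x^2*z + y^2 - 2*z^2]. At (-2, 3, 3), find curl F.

(∇×F)₁ = ∂F₃/∂y − ∂F₂/∂z = -4*x + 2*y + 10*z
(∇×F)₂ = ∂F₁/∂z − ∂F₃/∂x = 12*y*z
(∇×F)₃ = ∂F₂/∂x − ∂F₁/∂y = 4*x*y + 4*x - 6*z^2 + 4*z + 1
∇×F = (-4*x + 2*y + 10*z, 12*y*z, 4*x*y + 4*x - 6*z^2 + 4*z + 1)
At (-2, 3, 3): (44, 108, -73).

(44, 108, -73)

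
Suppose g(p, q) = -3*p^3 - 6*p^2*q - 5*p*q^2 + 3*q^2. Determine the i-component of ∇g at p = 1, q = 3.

-90

(∇g)_1 = ∂g/∂p = -9*p^2 - 12*p*q - 5*q^2
At (1, 3): -90.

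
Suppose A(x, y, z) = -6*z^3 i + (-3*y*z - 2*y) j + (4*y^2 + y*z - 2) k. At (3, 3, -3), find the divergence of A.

10

∂A₁/∂x = 0
∂A₂/∂y = -3*z - 2
∂A₃/∂z = y
∇·A = y - 3*z - 2
At (3, 3, -3): 10.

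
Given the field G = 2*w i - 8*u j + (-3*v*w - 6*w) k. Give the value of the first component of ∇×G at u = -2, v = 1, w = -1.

(∇×G)_1 = ∂G₃/∂v − ∂G₂/∂w
= -3*w − (0)
= -3*w
At (-2, 1, -1): 3.

3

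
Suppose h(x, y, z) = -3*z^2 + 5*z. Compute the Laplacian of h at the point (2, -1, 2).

∂²h/∂x² = 0
∂²h/∂y² = 0
∂²h/∂z² = -6
∇²h = -6
At (2, -1, 2): -6.

-6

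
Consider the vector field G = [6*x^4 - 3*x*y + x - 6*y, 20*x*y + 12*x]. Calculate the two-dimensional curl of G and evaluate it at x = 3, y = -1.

7

∂G₂/∂x = 20*y + 12
∂G₁/∂y = -3*x - 6
Scalar curl = 3*x + 20*y + 18
At (3, -1): 7.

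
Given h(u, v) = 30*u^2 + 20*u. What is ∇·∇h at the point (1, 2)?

∂²h/∂u² = 60
∂²h/∂v² = 0
∇²h = 60
At (1, 2): 60.

60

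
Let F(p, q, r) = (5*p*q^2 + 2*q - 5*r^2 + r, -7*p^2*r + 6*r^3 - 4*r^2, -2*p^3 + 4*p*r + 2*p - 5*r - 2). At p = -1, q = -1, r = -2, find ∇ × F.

(∇×F)₁ = ∂F₃/∂q − ∂F₂/∂r = 7*p^2 - 18*r^2 + 8*r
(∇×F)₂ = ∂F₁/∂r − ∂F₃/∂p = 6*p^2 - 14*r - 1
(∇×F)₃ = ∂F₂/∂p − ∂F₁/∂q = -10*p*q - 14*p*r - 2
∇×F = (7*p^2 - 18*r^2 + 8*r, 6*p^2 - 14*r - 1, -10*p*q - 14*p*r - 2)
At (-1, -1, -2): (-81, 33, -40).

(-81, 33, -40)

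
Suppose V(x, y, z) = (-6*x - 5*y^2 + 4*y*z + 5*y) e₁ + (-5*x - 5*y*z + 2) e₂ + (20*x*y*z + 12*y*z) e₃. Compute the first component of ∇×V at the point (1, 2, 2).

74

(∇×V)_1 = ∂V₃/∂y − ∂V₂/∂z
= 20*x*z + 12*z − (-5*y)
= 20*x*z + 5*y + 12*z
At (1, 2, 2): 74.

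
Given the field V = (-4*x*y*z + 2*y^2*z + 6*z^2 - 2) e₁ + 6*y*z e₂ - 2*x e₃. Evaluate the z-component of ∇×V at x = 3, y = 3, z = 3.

0

(∇×V)_3 = ∂V₂/∂x − ∂V₁/∂y
= 0 − (-4*x*z + 4*y*z)
= 4*x*z - 4*y*z
At (3, 3, 3): 0.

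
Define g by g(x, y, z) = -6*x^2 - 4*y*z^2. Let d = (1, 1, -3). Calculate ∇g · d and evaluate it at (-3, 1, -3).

-72

∂g/∂x = -12*x
∂g/∂y = -4*z^2
∂g/∂z = -8*y*z
∇g at (-3, 1, -3) = (36, -36, 24)
∇g · d = (36)(1) + (-36)(1) + (24)(-3) = -72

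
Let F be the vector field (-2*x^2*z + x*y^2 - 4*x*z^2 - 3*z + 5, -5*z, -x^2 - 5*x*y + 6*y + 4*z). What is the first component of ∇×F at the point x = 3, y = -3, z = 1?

(∇×F)_1 = ∂F₃/∂y − ∂F₂/∂z
= -5*x + 6 − (-5)
= -5*x + 11
At (3, -3, 1): -4.

-4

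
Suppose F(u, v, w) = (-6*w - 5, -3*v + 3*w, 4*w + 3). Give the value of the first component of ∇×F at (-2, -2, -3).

(∇×F)_1 = ∂F₃/∂v − ∂F₂/∂w
= 0 − (3)
= -3
At (-2, -2, -3): -3.

-3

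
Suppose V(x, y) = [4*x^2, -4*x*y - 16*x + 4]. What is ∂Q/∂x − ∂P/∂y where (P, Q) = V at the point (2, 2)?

∂V₂/∂x = -4*y - 16
∂V₁/∂y = 0
Scalar curl = -4*y - 16
At (2, 2): -24.

-24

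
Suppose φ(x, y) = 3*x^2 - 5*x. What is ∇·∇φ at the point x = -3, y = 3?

6

∂²φ/∂x² = 6
∂²φ/∂y² = 0
∇²φ = 6
At (-3, 3): 6.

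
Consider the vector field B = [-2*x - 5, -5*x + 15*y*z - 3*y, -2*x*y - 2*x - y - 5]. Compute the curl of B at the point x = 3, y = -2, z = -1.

(23, -2, -5)

(∇×B)₁ = ∂B₃/∂y − ∂B₂/∂z = -2*x - 15*y - 1
(∇×B)₂ = ∂B₁/∂z − ∂B₃/∂x = 2*y + 2
(∇×B)₃ = ∂B₂/∂x − ∂B₁/∂y = -5
∇×B = (-2*x - 15*y - 1, 2*y + 2, -5)
At (3, -2, -1): (23, -2, -5).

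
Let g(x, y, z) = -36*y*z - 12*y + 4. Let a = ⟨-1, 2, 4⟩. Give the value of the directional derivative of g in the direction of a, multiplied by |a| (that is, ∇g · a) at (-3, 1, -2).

∂g/∂x = 0
∂g/∂y = -36*z - 12
∂g/∂z = -36*y
∇g at (-3, 1, -2) = (0, 60, -36)
∇g · a = (0)(-1) + (60)(2) + (-36)(4) = -24

-24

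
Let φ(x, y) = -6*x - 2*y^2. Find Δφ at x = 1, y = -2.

-4

∂²φ/∂x² = 0
∂²φ/∂y² = -4
∇²φ = -4
At (1, -2): -4.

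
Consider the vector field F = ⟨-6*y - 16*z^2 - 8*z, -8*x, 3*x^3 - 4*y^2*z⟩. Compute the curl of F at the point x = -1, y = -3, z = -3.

(∇×F)₁ = ∂F₃/∂y − ∂F₂/∂z = -8*y*z
(∇×F)₂ = ∂F₁/∂z − ∂F₃/∂x = -9*x^2 - 32*z - 8
(∇×F)₃ = ∂F₂/∂x − ∂F₁/∂y = -2
∇×F = (-8*y*z, -9*x^2 - 32*z - 8, -2)
At (-1, -3, -3): (-72, 79, -2).

(-72, 79, -2)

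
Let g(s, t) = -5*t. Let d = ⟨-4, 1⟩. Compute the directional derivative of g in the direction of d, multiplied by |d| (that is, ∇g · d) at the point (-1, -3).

-5

∂g/∂s = 0
∂g/∂t = -5
∇g at (-1, -3) = (0, -5)
∇g · d = (0)(-4) + (-5)(1) = -5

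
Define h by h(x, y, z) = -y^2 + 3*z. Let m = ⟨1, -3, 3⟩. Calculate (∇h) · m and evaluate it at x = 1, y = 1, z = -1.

∂h/∂x = 0
∂h/∂y = -2*y
∂h/∂z = 3
∇h at (1, 1, -1) = (0, -2, 3)
∇h · m = (0)(1) + (-2)(-3) + (3)(3) = 15

15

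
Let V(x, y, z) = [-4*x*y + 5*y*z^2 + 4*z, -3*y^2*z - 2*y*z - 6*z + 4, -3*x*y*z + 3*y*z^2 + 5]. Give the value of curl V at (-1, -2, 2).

(32, -48, -24)

(∇×V)₁ = ∂V₃/∂y − ∂V₂/∂z = -3*x*z + 3*y^2 + 2*y + 3*z^2 + 6
(∇×V)₂ = ∂V₁/∂z − ∂V₃/∂x = 13*y*z + 4
(∇×V)₃ = ∂V₂/∂x − ∂V₁/∂y = 4*x - 5*z^2
∇×V = (-3*x*z + 3*y^2 + 2*y + 3*z^2 + 6, 13*y*z + 4, 4*x - 5*z^2)
At (-1, -2, 2): (32, -48, -24).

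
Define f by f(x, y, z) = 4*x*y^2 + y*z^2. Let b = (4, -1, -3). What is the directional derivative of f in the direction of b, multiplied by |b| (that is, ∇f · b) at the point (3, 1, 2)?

-24

∂f/∂x = 4*y^2
∂f/∂y = 8*x*y + z^2
∂f/∂z = 2*y*z
∇f at (3, 1, 2) = (4, 28, 4)
∇f · b = (4)(4) + (28)(-1) + (4)(-3) = -24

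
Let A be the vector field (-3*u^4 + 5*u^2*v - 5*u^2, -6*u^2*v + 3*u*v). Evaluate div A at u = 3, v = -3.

-489

∂A₁/∂u = -12*u^3 + 10*u*v - 10*u
∂A₂/∂v = -6*u^2 + 3*u
∇·A = -12*u^3 - 6*u^2 + 10*u*v - 7*u
At (3, -3): -489.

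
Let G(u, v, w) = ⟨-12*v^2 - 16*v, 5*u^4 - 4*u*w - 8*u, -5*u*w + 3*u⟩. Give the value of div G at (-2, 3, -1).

10

∂G₁/∂u = 0
∂G₂/∂v = 0
∂G₃/∂w = -5*u
∇·G = -5*u
At (-2, 3, -1): 10.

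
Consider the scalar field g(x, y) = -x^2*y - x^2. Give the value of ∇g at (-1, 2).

(6, -1)

∂g/∂x = -2*x*y - 2*x
∂g/∂y = -x^2
∇g = (-2*x*y - 2*x, -x^2)
At (-1, 2): (6, -1).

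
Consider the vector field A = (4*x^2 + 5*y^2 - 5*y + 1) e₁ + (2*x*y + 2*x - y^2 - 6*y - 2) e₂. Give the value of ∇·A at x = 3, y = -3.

30

∂A₁/∂x = 8*x
∂A₂/∂y = 2*x - 2*y - 6
∇·A = 10*x - 2*y - 6
At (3, -3): 30.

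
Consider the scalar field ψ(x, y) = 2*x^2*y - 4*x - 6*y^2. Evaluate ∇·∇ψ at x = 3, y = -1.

∂²ψ/∂x² = 4*y
∂²ψ/∂y² = -12
∇²ψ = 4*y - 12
At (3, -1): -16.

-16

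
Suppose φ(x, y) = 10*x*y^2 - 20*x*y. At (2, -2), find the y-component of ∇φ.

-120

(∇φ)_2 = ∂φ/∂y = 20*x*y - 20*x
At (2, -2): -120.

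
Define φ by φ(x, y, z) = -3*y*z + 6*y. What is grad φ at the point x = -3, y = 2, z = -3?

(0, 15, -6)

∂φ/∂x = 0
∂φ/∂y = -3*z + 6
∂φ/∂z = -3*y
∇φ = (0, -3*z + 6, -3*y)
At (-3, 2, -3): (0, 15, -6).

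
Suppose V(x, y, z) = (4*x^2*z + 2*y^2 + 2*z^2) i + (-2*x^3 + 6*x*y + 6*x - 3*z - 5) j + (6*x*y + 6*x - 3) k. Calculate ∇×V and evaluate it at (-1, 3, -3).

(-3, -32, 6)

(∇×V)₁ = ∂V₃/∂y − ∂V₂/∂z = 6*x + 3
(∇×V)₂ = ∂V₁/∂z − ∂V₃/∂x = 4*x^2 - 6*y + 4*z - 6
(∇×V)₃ = ∂V₂/∂x − ∂V₁/∂y = -6*x^2 + 2*y + 6
∇×V = (6*x + 3, 4*x^2 - 6*y + 4*z - 6, -6*x^2 + 2*y + 6)
At (-1, 3, -3): (-3, -32, 6).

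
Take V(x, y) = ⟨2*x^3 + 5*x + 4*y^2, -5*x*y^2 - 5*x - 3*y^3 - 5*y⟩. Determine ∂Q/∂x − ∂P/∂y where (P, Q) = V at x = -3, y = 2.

-41

∂V₂/∂x = -5*y^2 - 5
∂V₁/∂y = 8*y
Scalar curl = -5*y^2 - 8*y - 5
At (-3, 2): -41.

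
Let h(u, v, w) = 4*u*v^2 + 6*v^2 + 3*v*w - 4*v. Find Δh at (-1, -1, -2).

4

∂²h/∂u² = 0
∂²h/∂v² = 4*(2*u + 3)
∂²h/∂w² = 0
∇²h = 8*u + 12
At (-1, -1, -2): 4.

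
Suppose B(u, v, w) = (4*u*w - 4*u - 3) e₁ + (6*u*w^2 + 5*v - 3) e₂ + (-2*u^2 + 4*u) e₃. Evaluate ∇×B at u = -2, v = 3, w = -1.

(∇×B)₁ = ∂B₃/∂v − ∂B₂/∂w = -12*u*w
(∇×B)₂ = ∂B₁/∂w − ∂B₃/∂u = 8*u - 4
(∇×B)₃ = ∂B₂/∂u − ∂B₁/∂v = 6*w^2
∇×B = (-12*u*w, 8*u - 4, 6*w^2)
At (-2, 3, -1): (-24, -20, 6).

(-24, -20, 6)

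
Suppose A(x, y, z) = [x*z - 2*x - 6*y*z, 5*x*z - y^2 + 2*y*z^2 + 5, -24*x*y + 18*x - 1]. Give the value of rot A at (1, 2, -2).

(∇×A)₁ = ∂A₃/∂y − ∂A₂/∂z = -29*x - 4*y*z
(∇×A)₂ = ∂A₁/∂z − ∂A₃/∂x = x + 18*y - 18
(∇×A)₃ = ∂A₂/∂x − ∂A₁/∂y = 11*z
∇×A = (-29*x - 4*y*z, x + 18*y - 18, 11*z)
At (1, 2, -2): (-13, 19, -22).

(-13, 19, -22)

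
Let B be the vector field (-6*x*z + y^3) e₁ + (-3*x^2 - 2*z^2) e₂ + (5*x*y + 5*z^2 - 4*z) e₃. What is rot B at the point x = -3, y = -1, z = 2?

(-7, 23, 15)

(∇×B)₁ = ∂B₃/∂y − ∂B₂/∂z = 5*x + 4*z
(∇×B)₂ = ∂B₁/∂z − ∂B₃/∂x = -6*x - 5*y
(∇×B)₃ = ∂B₂/∂x − ∂B₁/∂y = -6*x - 3*y^2
∇×B = (5*x + 4*z, -6*x - 5*y, -6*x - 3*y^2)
At (-3, -1, 2): (-7, 23, 15).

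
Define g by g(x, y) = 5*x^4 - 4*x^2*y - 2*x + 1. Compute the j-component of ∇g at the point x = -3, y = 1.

(∇g)_2 = ∂g/∂y = -4*x^2
At (-3, 1): -36.

-36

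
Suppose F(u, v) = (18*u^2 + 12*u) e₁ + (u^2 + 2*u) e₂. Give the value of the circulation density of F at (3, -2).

∂F₂/∂u = 2*u + 2
∂F₁/∂v = 0
Scalar curl = 2*u + 2
At (3, -2): 8.

8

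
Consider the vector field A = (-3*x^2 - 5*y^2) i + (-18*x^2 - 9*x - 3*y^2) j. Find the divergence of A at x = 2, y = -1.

-6

∂A₁/∂x = -6*x
∂A₂/∂y = -6*y
∇·A = -6*x - 6*y
At (2, -1): -6.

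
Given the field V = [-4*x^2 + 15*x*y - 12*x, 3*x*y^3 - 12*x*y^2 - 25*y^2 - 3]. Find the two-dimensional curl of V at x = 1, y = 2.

∂V₂/∂x = 3*y^3 - 12*y^2
∂V₁/∂y = 15*x
Scalar curl = -15*x + 3*y^3 - 12*y^2
At (1, 2): -39.

-39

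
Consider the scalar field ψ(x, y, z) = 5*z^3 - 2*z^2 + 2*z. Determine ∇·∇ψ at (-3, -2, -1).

∂²ψ/∂x² = 0
∂²ψ/∂y² = 0
∂²ψ/∂z² = 2*(15*z - 2)
∇²ψ = 30*z - 4
At (-3, -2, -1): -34.

-34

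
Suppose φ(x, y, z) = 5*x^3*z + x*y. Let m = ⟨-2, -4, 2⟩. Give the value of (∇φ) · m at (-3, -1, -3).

∂φ/∂x = 15*x^2*z + y
∂φ/∂y = x
∂φ/∂z = 5*x^3
∇φ at (-3, -1, -3) = (-406, -3, -135)
∇φ · m = (-406)(-2) + (-3)(-4) + (-135)(2) = 554

554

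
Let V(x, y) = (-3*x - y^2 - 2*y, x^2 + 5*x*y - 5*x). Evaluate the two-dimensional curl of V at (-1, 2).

∂V₂/∂x = 2*x + 5*y - 5
∂V₁/∂y = -2*y - 2
Scalar curl = 2*x + 7*y - 3
At (-1, 2): 9.

9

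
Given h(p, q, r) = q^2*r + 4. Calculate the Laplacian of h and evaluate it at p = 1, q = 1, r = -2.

-4

∂²h/∂p² = 0
∂²h/∂q² = 2*r
∂²h/∂r² = 0
∇²h = 2*r
At (1, 1, -2): -4.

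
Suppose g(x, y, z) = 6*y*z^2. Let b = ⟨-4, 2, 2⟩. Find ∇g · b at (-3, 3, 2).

∂g/∂x = 0
∂g/∂y = 6*z^2
∂g/∂z = 12*y*z
∇g at (-3, 3, 2) = (0, 24, 72)
∇g · b = (0)(-4) + (24)(2) + (72)(2) = 192

192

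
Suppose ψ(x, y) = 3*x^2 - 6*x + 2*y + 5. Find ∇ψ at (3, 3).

(12, 2)

∂ψ/∂x = 6*x - 6
∂ψ/∂y = 2
∇ψ = (6*x - 6, 2)
At (3, 3): (12, 2).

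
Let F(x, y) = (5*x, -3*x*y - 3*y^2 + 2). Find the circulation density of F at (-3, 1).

-3

∂F₂/∂x = -3*y
∂F₁/∂y = 0
Scalar curl = -3*y
At (-3, 1): -3.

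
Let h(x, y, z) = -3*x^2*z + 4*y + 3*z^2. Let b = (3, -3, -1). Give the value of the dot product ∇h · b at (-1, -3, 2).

∂h/∂x = -6*x*z
∂h/∂y = 4
∂h/∂z = -3*x^2 + 6*z
∇h at (-1, -3, 2) = (12, 4, 9)
∇h · b = (12)(3) + (4)(-3) + (9)(-1) = 15

15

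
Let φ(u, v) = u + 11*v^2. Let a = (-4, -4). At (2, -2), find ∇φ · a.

∂φ/∂u = 1
∂φ/∂v = 22*v
∇φ at (2, -2) = (1, -44)
∇φ · a = (1)(-4) + (-44)(-4) = 172

172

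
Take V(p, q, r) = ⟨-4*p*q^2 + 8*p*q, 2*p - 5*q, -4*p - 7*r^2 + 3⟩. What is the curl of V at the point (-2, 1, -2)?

(0, 4, 2)

(∇×V)₁ = ∂V₃/∂q − ∂V₂/∂r = 0
(∇×V)₂ = ∂V₁/∂r − ∂V₃/∂p = 4
(∇×V)₃ = ∂V₂/∂p − ∂V₁/∂q = 8*p*q - 8*p + 2
∇×V = (0, 4, 8*p*q - 8*p + 2)
At (-2, 1, -2): (0, 4, 2).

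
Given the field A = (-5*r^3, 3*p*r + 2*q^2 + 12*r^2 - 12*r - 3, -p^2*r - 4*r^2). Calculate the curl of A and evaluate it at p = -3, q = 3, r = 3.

(-51, -153, 9)

(∇×A)₁ = ∂A₃/∂q − ∂A₂/∂r = -3*p - 24*r + 12
(∇×A)₂ = ∂A₁/∂r − ∂A₃/∂p = 2*p*r - 15*r^2
(∇×A)₃ = ∂A₂/∂p − ∂A₁/∂q = 3*r
∇×A = (-3*p - 24*r + 12, 2*p*r - 15*r^2, 3*r)
At (-3, 3, 3): (-51, -153, 9).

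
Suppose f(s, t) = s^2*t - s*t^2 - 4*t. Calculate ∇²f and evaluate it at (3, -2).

-10

∂²f/∂s² = 2*t
∂²f/∂t² = -2*s
∇²f = -2*s + 2*t
At (3, -2): -10.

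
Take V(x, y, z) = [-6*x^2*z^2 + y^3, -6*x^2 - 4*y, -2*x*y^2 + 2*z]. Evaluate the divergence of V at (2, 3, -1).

-26

∂V₁/∂x = -12*x*z^2
∂V₂/∂y = -4
∂V₃/∂z = 2
∇·V = -12*x*z^2 - 2
At (2, 3, -1): -26.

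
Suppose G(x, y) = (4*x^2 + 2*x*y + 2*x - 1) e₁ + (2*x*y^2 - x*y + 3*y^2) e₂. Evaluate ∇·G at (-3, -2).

-11

∂G₁/∂x = 8*x + 2*y + 2
∂G₂/∂y = 4*x*y - x + 6*y
∇·G = 4*x*y + 7*x + 8*y + 2
At (-3, -2): -11.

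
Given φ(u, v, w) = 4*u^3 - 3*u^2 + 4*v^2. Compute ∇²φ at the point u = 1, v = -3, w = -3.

26

∂²φ/∂u² = 6*(4*u - 1)
∂²φ/∂v² = 8
∂²φ/∂w² = 0
∇²φ = 24*u + 2
At (1, -3, -3): 26.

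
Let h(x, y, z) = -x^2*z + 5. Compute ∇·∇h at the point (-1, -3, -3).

6

∂²h/∂x² = -2*z
∂²h/∂y² = 0
∂²h/∂z² = 0
∇²h = -2*z
At (-1, -3, -3): 6.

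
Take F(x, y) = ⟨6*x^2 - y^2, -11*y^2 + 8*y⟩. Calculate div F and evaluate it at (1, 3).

-46

∂F₁/∂x = 12*x
∂F₂/∂y = -22*y + 8
∇·F = 12*x - 22*y + 8
At (1, 3): -46.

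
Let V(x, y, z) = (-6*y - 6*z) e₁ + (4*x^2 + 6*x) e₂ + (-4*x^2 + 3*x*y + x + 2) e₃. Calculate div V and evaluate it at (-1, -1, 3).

0

∂V₁/∂x = 0
∂V₂/∂y = 0
∂V₃/∂z = 0
∇·V = 0
At (-1, -1, 3): 0.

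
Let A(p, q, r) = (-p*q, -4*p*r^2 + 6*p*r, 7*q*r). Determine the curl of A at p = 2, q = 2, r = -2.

(∇×A)₁ = ∂A₃/∂q − ∂A₂/∂r = 8*p*r - 6*p + 7*r
(∇×A)₂ = ∂A₁/∂r − ∂A₃/∂p = 0
(∇×A)₃ = ∂A₂/∂p − ∂A₁/∂q = p - 4*r^2 + 6*r
∇×A = (8*p*r - 6*p + 7*r, 0, p - 4*r^2 + 6*r)
At (2, 2, -2): (-58, 0, -26).

(-58, 0, -26)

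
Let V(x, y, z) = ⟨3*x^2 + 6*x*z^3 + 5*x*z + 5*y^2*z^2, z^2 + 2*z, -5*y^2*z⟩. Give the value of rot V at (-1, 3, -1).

(30, -113, -30)

(∇×V)₁ = ∂V₃/∂y − ∂V₂/∂z = -10*y*z - 2*z - 2
(∇×V)₂ = ∂V₁/∂z − ∂V₃/∂x = 18*x*z^2 + 5*x + 10*y^2*z
(∇×V)₃ = ∂V₂/∂x − ∂V₁/∂y = -10*y*z^2
∇×V = (-10*y*z - 2*z - 2, 18*x*z^2 + 5*x + 10*y^2*z, -10*y*z^2)
At (-1, 3, -1): (30, -113, -30).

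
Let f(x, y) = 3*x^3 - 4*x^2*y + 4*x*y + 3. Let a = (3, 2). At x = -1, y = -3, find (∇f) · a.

∂f/∂x = 9*x^2 - 8*x*y + 4*y
∂f/∂y = -4*x^2 + 4*x
∇f at (-1, -3) = (-27, -8)
∇f · a = (-27)(3) + (-8)(2) = -97

-97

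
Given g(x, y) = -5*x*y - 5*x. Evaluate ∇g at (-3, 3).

(-20, 15)

∂g/∂x = -5*y - 5
∂g/∂y = -5*x
∇g = (-5*y - 5, -5*x)
At (-3, 3): (-20, 15).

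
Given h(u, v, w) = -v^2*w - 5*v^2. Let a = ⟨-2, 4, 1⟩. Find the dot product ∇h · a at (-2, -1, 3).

63

∂h/∂u = 0
∂h/∂v = -2*v*w - 10*v
∂h/∂w = -v^2
∇h at (-2, -1, 3) = (0, 16, -1)
∇h · a = (0)(-2) + (16)(4) + (-1)(1) = 63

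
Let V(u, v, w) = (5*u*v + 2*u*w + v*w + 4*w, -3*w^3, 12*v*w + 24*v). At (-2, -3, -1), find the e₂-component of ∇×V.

-3

(∇×V)_2 = ∂V₁/∂w − ∂V₃/∂u
= 2*u + v + 4 − (0)
= 2*u + v + 4
At (-2, -3, -1): -3.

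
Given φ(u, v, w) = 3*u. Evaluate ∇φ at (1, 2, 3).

∂φ/∂u = 3
∂φ/∂v = 0
∂φ/∂w = 0
∇φ = (3, 0, 0)
At (1, 2, 3): (3, 0, 0).

(3, 0, 0)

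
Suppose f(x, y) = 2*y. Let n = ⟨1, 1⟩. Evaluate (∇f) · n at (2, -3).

2

∂f/∂x = 0
∂f/∂y = 2
∇f at (2, -3) = (0, 2)
∇f · n = (0)(1) + (2)(1) = 2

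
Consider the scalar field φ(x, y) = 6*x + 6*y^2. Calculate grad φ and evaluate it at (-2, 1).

(6, 12)

∂φ/∂x = 6
∂φ/∂y = 12*y
∇φ = (6, 12*y)
At (-2, 1): (6, 12).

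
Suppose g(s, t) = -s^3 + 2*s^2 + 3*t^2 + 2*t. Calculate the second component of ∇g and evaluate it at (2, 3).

20

(∇g)_2 = ∂g/∂t = 6*t + 2
At (2, 3): 20.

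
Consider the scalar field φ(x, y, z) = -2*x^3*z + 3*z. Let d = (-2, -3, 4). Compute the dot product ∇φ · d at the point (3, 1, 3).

∂φ/∂x = -6*x^2*z
∂φ/∂y = 0
∂φ/∂z = -2*x^3 + 3
∇φ at (3, 1, 3) = (-162, 0, -51)
∇φ · d = (-162)(-2) + (0)(-3) + (-51)(4) = 120

120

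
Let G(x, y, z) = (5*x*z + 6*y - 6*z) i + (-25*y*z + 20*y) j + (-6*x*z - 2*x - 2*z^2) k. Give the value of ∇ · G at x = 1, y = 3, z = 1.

-10

∂G₁/∂x = 5*z
∂G₂/∂y = -25*z + 20
∂G₃/∂z = -6*x - 4*z
∇·G = -6*x - 24*z + 20
At (1, 3, 1): -10.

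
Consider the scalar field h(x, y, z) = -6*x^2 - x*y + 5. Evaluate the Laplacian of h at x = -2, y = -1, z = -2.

∂²h/∂x² = -12
∂²h/∂y² = 0
∂²h/∂z² = 0
∇²h = -12
At (-2, -1, -2): -12.

-12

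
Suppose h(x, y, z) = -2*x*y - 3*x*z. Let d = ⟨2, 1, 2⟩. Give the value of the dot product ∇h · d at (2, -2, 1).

-14

∂h/∂x = -2*y - 3*z
∂h/∂y = -2*x
∂h/∂z = -3*x
∇h at (2, -2, 1) = (1, -4, -6)
∇h · d = (1)(2) + (-4)(1) + (-6)(2) = -14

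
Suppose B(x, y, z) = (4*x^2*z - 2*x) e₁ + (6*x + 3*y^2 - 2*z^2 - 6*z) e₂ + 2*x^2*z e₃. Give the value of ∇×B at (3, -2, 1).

(∇×B)₁ = ∂B₃/∂y − ∂B₂/∂z = 4*z + 6
(∇×B)₂ = ∂B₁/∂z − ∂B₃/∂x = 4*x^2 - 4*x*z
(∇×B)₃ = ∂B₂/∂x − ∂B₁/∂y = 6
∇×B = (4*z + 6, 4*x^2 - 4*x*z, 6)
At (3, -2, 1): (10, 24, 6).

(10, 24, 6)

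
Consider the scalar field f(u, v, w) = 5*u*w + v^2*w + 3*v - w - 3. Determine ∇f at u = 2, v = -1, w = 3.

∂f/∂u = 5*w
∂f/∂v = 2*v*w + 3
∂f/∂w = 5*u + v^2 - 1
∇f = (5*w, 2*v*w + 3, 5*u + v^2 - 1)
At (2, -1, 3): (15, -3, 10).

(15, -3, 10)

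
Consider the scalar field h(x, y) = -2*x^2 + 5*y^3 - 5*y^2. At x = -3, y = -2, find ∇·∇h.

∂²h/∂x² = -4
∂²h/∂y² = 10*(3*y - 1)
∇²h = 30*y - 14
At (-3, -2): -74.

-74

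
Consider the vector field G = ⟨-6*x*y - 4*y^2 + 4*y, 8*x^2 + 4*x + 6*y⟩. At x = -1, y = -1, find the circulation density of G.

-30

∂G₂/∂x = 16*x + 4
∂G₁/∂y = -6*x - 8*y + 4
Scalar curl = 22*x + 8*y
At (-1, -1): -30.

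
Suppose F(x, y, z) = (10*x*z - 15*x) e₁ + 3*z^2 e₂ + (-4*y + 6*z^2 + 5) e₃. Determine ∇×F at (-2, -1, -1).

(∇×F)₁ = ∂F₃/∂y − ∂F₂/∂z = -6*z - 4
(∇×F)₂ = ∂F₁/∂z − ∂F₃/∂x = 10*x
(∇×F)₃ = ∂F₂/∂x − ∂F₁/∂y = 0
∇×F = (-6*z - 4, 10*x, 0)
At (-2, -1, -1): (2, -20, 0).

(2, -20, 0)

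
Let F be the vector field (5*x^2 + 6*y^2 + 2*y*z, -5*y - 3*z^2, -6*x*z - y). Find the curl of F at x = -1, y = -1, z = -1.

(∇×F)₁ = ∂F₃/∂y − ∂F₂/∂z = 6*z - 1
(∇×F)₂ = ∂F₁/∂z − ∂F₃/∂x = 2*y + 6*z
(∇×F)₃ = ∂F₂/∂x − ∂F₁/∂y = -12*y - 2*z
∇×F = (6*z - 1, 2*y + 6*z, -12*y - 2*z)
At (-1, -1, -1): (-7, -8, 14).

(-7, -8, 14)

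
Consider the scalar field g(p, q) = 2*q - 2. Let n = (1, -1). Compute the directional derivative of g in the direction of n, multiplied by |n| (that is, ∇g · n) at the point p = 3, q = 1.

∂g/∂p = 0
∂g/∂q = 2
∇g at (3, 1) = (0, 2)
∇g · n = (0)(1) + (2)(-1) = -2

-2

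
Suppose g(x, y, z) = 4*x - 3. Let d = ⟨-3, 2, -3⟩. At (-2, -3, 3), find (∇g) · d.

∂g/∂x = 4
∂g/∂y = 0
∂g/∂z = 0
∇g at (-2, -3, 3) = (4, 0, 0)
∇g · d = (4)(-3) + (0)(2) + (0)(-3) = -12

-12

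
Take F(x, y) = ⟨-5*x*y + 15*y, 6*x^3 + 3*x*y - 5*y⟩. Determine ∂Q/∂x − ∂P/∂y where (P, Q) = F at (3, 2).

∂F₂/∂x = 18*x^2 + 3*y
∂F₁/∂y = -5*x + 15
Scalar curl = 18*x^2 + 5*x + 3*y - 15
At (3, 2): 168.

168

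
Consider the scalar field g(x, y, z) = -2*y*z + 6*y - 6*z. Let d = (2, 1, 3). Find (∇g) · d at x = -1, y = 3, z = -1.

-28

∂g/∂x = 0
∂g/∂y = -2*z + 6
∂g/∂z = -2*y - 6
∇g at (-1, 3, -1) = (0, 8, -12)
∇g · d = (0)(2) + (8)(1) + (-12)(3) = -28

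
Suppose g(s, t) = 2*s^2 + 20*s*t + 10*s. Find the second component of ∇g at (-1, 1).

(∇g)_2 = ∂g/∂t = 20*s
At (-1, 1): -20.

-20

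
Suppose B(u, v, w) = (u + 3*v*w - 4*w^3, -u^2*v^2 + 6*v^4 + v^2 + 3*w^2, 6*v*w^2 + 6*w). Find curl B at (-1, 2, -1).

(∇×B)₁ = ∂B₃/∂v − ∂B₂/∂w = 6*w^2 - 6*w
(∇×B)₂ = ∂B₁/∂w − ∂B₃/∂u = 3*v - 12*w^2
(∇×B)₃ = ∂B₂/∂u − ∂B₁/∂v = -2*u*v^2 - 3*w
∇×B = (6*w^2 - 6*w, 3*v - 12*w^2, -2*u*v^2 - 3*w)
At (-1, 2, -1): (12, -6, 11).

(12, -6, 11)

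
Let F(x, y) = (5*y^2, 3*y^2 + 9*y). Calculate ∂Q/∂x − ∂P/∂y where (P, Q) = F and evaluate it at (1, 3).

∂F₂/∂x = 0
∂F₁/∂y = 10*y
Scalar curl = -10*y
At (1, 3): -30.

-30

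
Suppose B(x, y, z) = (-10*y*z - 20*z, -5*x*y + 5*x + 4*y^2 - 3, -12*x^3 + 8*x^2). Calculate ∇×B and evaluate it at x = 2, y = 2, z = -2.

(∇×B)₁ = ∂B₃/∂y − ∂B₂/∂z = 0
(∇×B)₂ = ∂B₁/∂z − ∂B₃/∂x = 36*x^2 - 16*x - 10*y - 20
(∇×B)₃ = ∂B₂/∂x − ∂B₁/∂y = -5*y + 10*z + 5
∇×B = (0, 36*x^2 - 16*x - 10*y - 20, -5*y + 10*z + 5)
At (2, 2, -2): (0, 72, -25).

(0, 72, -25)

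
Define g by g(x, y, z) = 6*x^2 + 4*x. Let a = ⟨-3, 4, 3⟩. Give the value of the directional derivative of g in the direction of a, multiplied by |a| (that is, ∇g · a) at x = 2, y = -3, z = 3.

∂g/∂x = 12*x + 4
∂g/∂y = 0
∂g/∂z = 0
∇g at (2, -3, 3) = (28, 0, 0)
∇g · a = (28)(-3) + (0)(4) + (0)(3) = -84

-84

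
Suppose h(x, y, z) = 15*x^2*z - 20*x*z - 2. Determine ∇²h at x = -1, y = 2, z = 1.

∂²h/∂x² = 30*z
∂²h/∂y² = 0
∂²h/∂z² = 0
∇²h = 30*z
At (-1, 2, 1): 30.

30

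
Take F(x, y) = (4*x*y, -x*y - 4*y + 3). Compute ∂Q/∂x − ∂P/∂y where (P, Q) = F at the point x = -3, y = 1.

11

∂F₂/∂x = -y
∂F₁/∂y = 4*x
Scalar curl = -4*x - y
At (-3, 1): 11.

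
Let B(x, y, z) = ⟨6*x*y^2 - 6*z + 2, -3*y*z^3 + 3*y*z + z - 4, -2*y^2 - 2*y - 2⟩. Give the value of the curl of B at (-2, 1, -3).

(71, -6, 24)

(∇×B)₁ = ∂B₃/∂y − ∂B₂/∂z = 9*y*z^2 - 7*y - 3
(∇×B)₂ = ∂B₁/∂z − ∂B₃/∂x = -6
(∇×B)₃ = ∂B₂/∂x − ∂B₁/∂y = -12*x*y
∇×B = (9*y*z^2 - 7*y - 3, -6, -12*x*y)
At (-2, 1, -3): (71, -6, 24).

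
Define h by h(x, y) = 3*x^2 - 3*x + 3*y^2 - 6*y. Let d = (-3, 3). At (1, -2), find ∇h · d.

-63

∂h/∂x = 6*x - 3
∂h/∂y = 6*y - 6
∇h at (1, -2) = (3, -18)
∇h · d = (3)(-3) + (-18)(3) = -63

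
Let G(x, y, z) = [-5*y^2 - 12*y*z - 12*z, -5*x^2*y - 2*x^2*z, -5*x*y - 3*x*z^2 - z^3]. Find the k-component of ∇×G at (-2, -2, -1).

(∇×G)_3 = ∂G₂/∂x − ∂G₁/∂y
= -10*x*y - 4*x*z − (-10*y - 12*z)
= -10*x*y - 4*x*z + 10*y + 12*z
At (-2, -2, -1): -80.

-80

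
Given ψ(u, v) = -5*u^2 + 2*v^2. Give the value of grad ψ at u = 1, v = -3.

(-10, -12)

∂ψ/∂u = -10*u
∂ψ/∂v = 4*v
∇ψ = (-10*u, 4*v)
At (1, -3): (-10, -12).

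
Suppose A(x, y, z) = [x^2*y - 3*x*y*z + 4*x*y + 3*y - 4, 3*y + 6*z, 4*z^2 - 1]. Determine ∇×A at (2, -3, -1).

(-6, 18, -21)

(∇×A)₁ = ∂A₃/∂y − ∂A₂/∂z = -6
(∇×A)₂ = ∂A₁/∂z − ∂A₃/∂x = -3*x*y
(∇×A)₃ = ∂A₂/∂x − ∂A₁/∂y = -x^2 + 3*x*z - 4*x - 3
∇×A = (-6, -3*x*y, -x^2 + 3*x*z - 4*x - 3)
At (2, -3, -1): (-6, 18, -21).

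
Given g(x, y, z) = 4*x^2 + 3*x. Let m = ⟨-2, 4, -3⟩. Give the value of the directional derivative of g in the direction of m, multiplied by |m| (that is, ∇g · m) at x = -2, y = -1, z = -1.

∂g/∂x = 8*x + 3
∂g/∂y = 0
∂g/∂z = 0
∇g at (-2, -1, -1) = (-13, 0, 0)
∇g · m = (-13)(-2) + (0)(4) + (0)(-3) = 26

26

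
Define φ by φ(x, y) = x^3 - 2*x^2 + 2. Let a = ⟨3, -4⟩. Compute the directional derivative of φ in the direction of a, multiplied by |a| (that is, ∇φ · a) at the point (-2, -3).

60

∂φ/∂x = 3*x^2 - 4*x
∂φ/∂y = 0
∇φ at (-2, -3) = (20, 0)
∇φ · a = (20)(3) + (0)(-4) = 60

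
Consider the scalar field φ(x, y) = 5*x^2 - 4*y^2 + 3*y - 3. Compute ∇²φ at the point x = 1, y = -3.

2

∂²φ/∂x² = 10
∂²φ/∂y² = -8
∇²φ = 2
At (1, -3): 2.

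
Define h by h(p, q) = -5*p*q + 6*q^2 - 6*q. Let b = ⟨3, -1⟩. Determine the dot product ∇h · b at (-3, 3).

-90

∂h/∂p = -5*q
∂h/∂q = -5*p + 12*q - 6
∇h at (-3, 3) = (-15, 45)
∇h · b = (-15)(3) + (45)(-1) = -90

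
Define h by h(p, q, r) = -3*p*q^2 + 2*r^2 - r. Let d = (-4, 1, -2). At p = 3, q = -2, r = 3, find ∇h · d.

∂h/∂p = -3*q^2
∂h/∂q = -6*p*q
∂h/∂r = 4*r - 1
∇h at (3, -2, 3) = (-12, 36, 11)
∇h · d = (-12)(-4) + (36)(1) + (11)(-2) = 62

62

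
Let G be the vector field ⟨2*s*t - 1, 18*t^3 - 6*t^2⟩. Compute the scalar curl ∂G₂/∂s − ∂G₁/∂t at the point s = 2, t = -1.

∂G₂/∂s = 0
∂G₁/∂t = 2*s
Scalar curl = -2*s
At (2, -1): -4.

-4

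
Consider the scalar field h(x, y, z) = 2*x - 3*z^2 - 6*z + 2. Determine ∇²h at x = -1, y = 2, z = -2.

-6

∂²h/∂x² = 0
∂²h/∂y² = 0
∂²h/∂z² = -6
∇²h = -6
At (-1, 2, -2): -6.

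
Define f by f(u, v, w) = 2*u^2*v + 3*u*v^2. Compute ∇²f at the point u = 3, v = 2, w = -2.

26

∂²f/∂u² = 4*v
∂²f/∂v² = 6*u
∂²f/∂w² = 0
∇²f = 6*u + 4*v
At (3, 2, -2): 26.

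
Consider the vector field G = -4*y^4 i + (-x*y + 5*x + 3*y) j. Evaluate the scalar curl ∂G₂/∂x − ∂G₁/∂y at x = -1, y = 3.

∂G₂/∂x = -y + 5
∂G₁/∂y = -16*y^3
Scalar curl = 16*y^3 - y + 5
At (-1, 3): 434.

434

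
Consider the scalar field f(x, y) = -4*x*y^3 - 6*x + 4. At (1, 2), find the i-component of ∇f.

(∇f)_1 = ∂f/∂x = -4*y^3 - 6
At (1, 2): -38.

-38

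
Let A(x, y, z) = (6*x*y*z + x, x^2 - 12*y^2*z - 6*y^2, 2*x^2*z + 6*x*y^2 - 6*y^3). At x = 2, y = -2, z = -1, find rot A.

(∇×A)₁ = ∂A₃/∂y − ∂A₂/∂z = 12*x*y - 6*y^2
(∇×A)₂ = ∂A₁/∂z − ∂A₃/∂x = 6*x*y - 4*x*z - 6*y^2
(∇×A)₃ = ∂A₂/∂x − ∂A₁/∂y = -6*x*z + 2*x
∇×A = (12*x*y - 6*y^2, 6*x*y - 4*x*z - 6*y^2, -6*x*z + 2*x)
At (2, -2, -1): (-72, -40, 16).

(-72, -40, 16)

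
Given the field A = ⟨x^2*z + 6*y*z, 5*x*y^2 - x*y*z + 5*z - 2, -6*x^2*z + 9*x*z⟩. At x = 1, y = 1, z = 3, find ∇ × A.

(-4, 16, -16)

(∇×A)₁ = ∂A₃/∂y − ∂A₂/∂z = x*y - 5
(∇×A)₂ = ∂A₁/∂z − ∂A₃/∂x = x^2 + 12*x*z + 6*y - 9*z
(∇×A)₃ = ∂A₂/∂x − ∂A₁/∂y = 5*y^2 - y*z - 6*z
∇×A = (x*y - 5, x^2 + 12*x*z + 6*y - 9*z, 5*y^2 - y*z - 6*z)
At (1, 1, 3): (-4, 16, -16).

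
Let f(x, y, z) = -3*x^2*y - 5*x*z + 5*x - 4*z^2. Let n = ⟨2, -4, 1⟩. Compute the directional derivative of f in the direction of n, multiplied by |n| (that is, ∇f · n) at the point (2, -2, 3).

42

∂f/∂x = -6*x*y - 5*z + 5
∂f/∂y = -3*x^2
∂f/∂z = -5*x - 8*z
∇f at (2, -2, 3) = (14, -12, -34)
∇f · n = (14)(2) + (-12)(-4) + (-34)(1) = 42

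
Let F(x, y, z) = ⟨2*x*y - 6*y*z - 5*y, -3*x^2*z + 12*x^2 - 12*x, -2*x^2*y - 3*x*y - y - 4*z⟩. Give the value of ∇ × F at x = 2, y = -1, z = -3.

(∇×F)₁ = ∂F₃/∂y − ∂F₂/∂z = x^2 - 3*x - 1
(∇×F)₂ = ∂F₁/∂z − ∂F₃/∂x = 4*x*y - 3*y
(∇×F)₃ = ∂F₂/∂x − ∂F₁/∂y = -6*x*z + 22*x + 6*z - 7
∇×F = (x^2 - 3*x - 1, 4*x*y - 3*y, -6*x*z + 22*x + 6*z - 7)
At (2, -1, -3): (-3, -5, 55).

(-3, -5, 55)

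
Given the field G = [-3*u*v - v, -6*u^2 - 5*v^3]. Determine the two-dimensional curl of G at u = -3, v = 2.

∂G₂/∂u = -12*u
∂G₁/∂v = -3*u - 1
Scalar curl = -9*u + 1
At (-3, 2): 28.

28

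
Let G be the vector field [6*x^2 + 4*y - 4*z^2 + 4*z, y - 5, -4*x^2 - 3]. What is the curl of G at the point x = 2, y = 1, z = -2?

(∇×G)₁ = ∂G₃/∂y − ∂G₂/∂z = 0
(∇×G)₂ = ∂G₁/∂z − ∂G₃/∂x = 8*x - 8*z + 4
(∇×G)₃ = ∂G₂/∂x − ∂G₁/∂y = -4
∇×G = (0, 8*x - 8*z + 4, -4)
At (2, 1, -2): (0, 36, -4).

(0, 36, -4)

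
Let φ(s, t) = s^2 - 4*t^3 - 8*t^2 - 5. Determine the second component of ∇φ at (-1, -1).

(∇φ)_2 = ∂φ/∂t = -12*t^2 - 16*t
At (-1, -1): 4.

4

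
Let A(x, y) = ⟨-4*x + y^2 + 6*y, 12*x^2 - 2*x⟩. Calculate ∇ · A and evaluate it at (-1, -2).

∂A₁/∂x = -4
∂A₂/∂y = 0
∇·A = -4
At (-1, -2): -4.

-4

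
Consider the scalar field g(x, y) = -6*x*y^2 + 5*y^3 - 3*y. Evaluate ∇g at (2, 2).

∂g/∂x = -6*y^2
∂g/∂y = -12*x*y + 15*y^2 - 3
∇g = (-6*y^2, -12*x*y + 15*y^2 - 3)
At (2, 2): (-24, 9).

(-24, 9)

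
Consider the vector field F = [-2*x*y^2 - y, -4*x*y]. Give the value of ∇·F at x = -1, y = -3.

∂F₁/∂x = -2*y^2
∂F₂/∂y = -4*x
∇·F = -4*x - 2*y^2
At (-1, -3): -14.

-14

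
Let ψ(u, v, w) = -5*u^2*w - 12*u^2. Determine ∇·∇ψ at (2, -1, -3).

6

∂²ψ/∂u² = -2*(5*w + 12)
∂²ψ/∂v² = 0
∂²ψ/∂w² = 0
∇²ψ = -10*w - 24
At (2, -1, -3): 6.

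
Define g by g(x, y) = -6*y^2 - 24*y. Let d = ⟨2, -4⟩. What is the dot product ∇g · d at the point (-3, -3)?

-48

∂g/∂x = 0
∂g/∂y = -12*y - 24
∇g at (-3, -3) = (0, 12)
∇g · d = (0)(2) + (12)(-4) = -48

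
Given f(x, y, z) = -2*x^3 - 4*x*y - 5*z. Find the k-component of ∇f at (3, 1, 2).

(∇f)_3 = ∂f/∂z = -5
At (3, 1, 2): -5.

-5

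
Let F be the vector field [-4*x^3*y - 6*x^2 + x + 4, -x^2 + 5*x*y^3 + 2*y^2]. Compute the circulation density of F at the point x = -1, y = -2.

∂F₂/∂x = -2*x + 5*y^3
∂F₁/∂y = -4*x^3
Scalar curl = 4*x^3 - 2*x + 5*y^3
At (-1, -2): -42.

-42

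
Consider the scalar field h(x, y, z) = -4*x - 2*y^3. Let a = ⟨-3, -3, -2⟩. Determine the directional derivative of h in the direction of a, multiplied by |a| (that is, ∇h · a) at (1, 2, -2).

84

∂h/∂x = -4
∂h/∂y = -6*y^2
∂h/∂z = 0
∇h at (1, 2, -2) = (-4, -24, 0)
∇h · a = (-4)(-3) + (-24)(-3) + (0)(-2) = 84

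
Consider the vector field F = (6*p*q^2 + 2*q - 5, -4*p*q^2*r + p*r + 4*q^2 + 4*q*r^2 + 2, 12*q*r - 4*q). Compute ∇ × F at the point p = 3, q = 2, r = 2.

(∇×F)₁ = ∂F₃/∂q − ∂F₂/∂r = 4*p*q^2 - p - 8*q*r + 12*r - 4
(∇×F)₂ = ∂F₁/∂r − ∂F₃/∂p = 0
(∇×F)₃ = ∂F₂/∂p − ∂F₁/∂q = -12*p*q - 4*q^2*r + r - 2
∇×F = (4*p*q^2 - p - 8*q*r + 12*r - 4, 0, -12*p*q - 4*q^2*r + r - 2)
At (3, 2, 2): (33, 0, -104).

(33, 0, -104)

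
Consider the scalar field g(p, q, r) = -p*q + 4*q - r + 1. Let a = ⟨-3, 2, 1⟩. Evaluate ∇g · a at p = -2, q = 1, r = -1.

14

∂g/∂p = -q
∂g/∂q = -p + 4
∂g/∂r = -1
∇g at (-2, 1, -1) = (-1, 6, -1)
∇g · a = (-1)(-3) + (6)(2) + (-1)(1) = 14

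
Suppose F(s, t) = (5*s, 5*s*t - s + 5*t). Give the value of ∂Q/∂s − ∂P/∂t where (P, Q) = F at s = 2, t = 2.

∂F₂/∂s = 5*t - 1
∂F₁/∂t = 0
Scalar curl = 5*t - 1
At (2, 2): 9.

9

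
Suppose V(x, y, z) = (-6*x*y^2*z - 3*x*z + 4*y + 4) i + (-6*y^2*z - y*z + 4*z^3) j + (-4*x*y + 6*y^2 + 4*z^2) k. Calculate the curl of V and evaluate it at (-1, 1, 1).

(11, 13, -16)

(∇×V)₁ = ∂V₃/∂y − ∂V₂/∂z = -4*x + 6*y^2 + 13*y - 12*z^2
(∇×V)₂ = ∂V₁/∂z − ∂V₃/∂x = -6*x*y^2 - 3*x + 4*y
(∇×V)₃ = ∂V₂/∂x − ∂V₁/∂y = 12*x*y*z - 4
∇×V = (-4*x + 6*y^2 + 13*y - 12*z^2, -6*x*y^2 - 3*x + 4*y, 12*x*y*z - 4)
At (-1, 1, 1): (11, 13, -16).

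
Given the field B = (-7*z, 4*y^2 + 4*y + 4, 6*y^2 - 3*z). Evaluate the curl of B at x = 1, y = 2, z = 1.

(24, -7, 0)

(∇×B)₁ = ∂B₃/∂y − ∂B₂/∂z = 12*y
(∇×B)₂ = ∂B₁/∂z − ∂B₃/∂x = -7
(∇×B)₃ = ∂B₂/∂x − ∂B₁/∂y = 0
∇×B = (12*y, -7, 0)
At (1, 2, 1): (24, -7, 0).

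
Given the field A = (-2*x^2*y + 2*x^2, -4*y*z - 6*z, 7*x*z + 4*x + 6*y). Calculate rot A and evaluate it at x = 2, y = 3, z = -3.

(24, 17, 8)

(∇×A)₁ = ∂A₃/∂y − ∂A₂/∂z = 4*y + 12
(∇×A)₂ = ∂A₁/∂z − ∂A₃/∂x = -7*z - 4
(∇×A)₃ = ∂A₂/∂x − ∂A₁/∂y = 2*x^2
∇×A = (4*y + 12, -7*z - 4, 2*x^2)
At (2, 3, -3): (24, 17, 8).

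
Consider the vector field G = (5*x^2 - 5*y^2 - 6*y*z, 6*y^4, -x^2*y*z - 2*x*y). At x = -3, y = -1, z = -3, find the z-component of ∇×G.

(∇×G)_3 = ∂G₂/∂x − ∂G₁/∂y
= 0 − (-10*y - 6*z)
= 10*y + 6*z
At (-3, -1, -3): -28.

-28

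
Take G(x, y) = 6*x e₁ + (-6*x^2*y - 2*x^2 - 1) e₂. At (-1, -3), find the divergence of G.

∂G₁/∂x = 6
∂G₂/∂y = -6*x^2
∇·G = -6*x^2 + 6
At (-1, -3): 0.

0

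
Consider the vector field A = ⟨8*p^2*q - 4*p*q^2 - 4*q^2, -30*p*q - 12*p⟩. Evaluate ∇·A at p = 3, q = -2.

∂A₁/∂p = 16*p*q - 4*q^2
∂A₂/∂q = -30*p
∇·A = 16*p*q - 30*p - 4*q^2
At (3, -2): -202.

-202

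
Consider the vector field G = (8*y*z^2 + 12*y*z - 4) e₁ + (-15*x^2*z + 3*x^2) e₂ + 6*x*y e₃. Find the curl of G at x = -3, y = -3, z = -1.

(∇×G)₁ = ∂G₃/∂y − ∂G₂/∂z = 15*x^2 + 6*x
(∇×G)₂ = ∂G₁/∂z − ∂G₃/∂x = 16*y*z + 6*y
(∇×G)₃ = ∂G₂/∂x − ∂G₁/∂y = -30*x*z + 6*x - 8*z^2 - 12*z
∇×G = (15*x^2 + 6*x, 16*y*z + 6*y, -30*x*z + 6*x - 8*z^2 - 12*z)
At (-3, -3, -1): (117, 30, -104).

(117, 30, -104)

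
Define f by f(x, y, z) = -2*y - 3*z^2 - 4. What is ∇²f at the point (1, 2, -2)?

∂²f/∂x² = 0
∂²f/∂y² = 0
∂²f/∂z² = -6
∇²f = -6
At (1, 2, -2): -6.

-6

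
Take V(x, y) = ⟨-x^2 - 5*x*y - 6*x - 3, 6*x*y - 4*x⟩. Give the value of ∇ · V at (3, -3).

∂V₁/∂x = -2*x - 5*y - 6
∂V₂/∂y = 6*x
∇·V = 4*x - 5*y - 6
At (3, -3): 21.

21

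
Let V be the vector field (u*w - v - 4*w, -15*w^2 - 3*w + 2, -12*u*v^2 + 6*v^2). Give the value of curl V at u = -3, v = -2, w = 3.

(-75, 41, 1)

(∇×V)₁ = ∂V₃/∂v − ∂V₂/∂w = -24*u*v + 12*v + 30*w + 3
(∇×V)₂ = ∂V₁/∂w − ∂V₃/∂u = u + 12*v^2 - 4
(∇×V)₃ = ∂V₂/∂u − ∂V₁/∂v = 1
∇×V = (-24*u*v + 12*v + 30*w + 3, u + 12*v^2 - 4, 1)
At (-3, -2, 3): (-75, 41, 1).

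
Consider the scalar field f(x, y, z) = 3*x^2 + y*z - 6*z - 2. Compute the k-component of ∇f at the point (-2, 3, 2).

-3

(∇f)_3 = ∂f/∂z = y - 6
At (-2, 3, 2): -3.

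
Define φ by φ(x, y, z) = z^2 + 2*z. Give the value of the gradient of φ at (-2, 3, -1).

(0, 0, 0)

∂φ/∂x = 0
∂φ/∂y = 0
∂φ/∂z = 2*z + 2
∇φ = (0, 0, 2*z + 2)
At (-2, 3, -1): (0, 0, 0).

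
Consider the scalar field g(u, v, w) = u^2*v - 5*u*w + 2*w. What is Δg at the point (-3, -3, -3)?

∂²g/∂u² = 2*v
∂²g/∂v² = 0
∂²g/∂w² = 0
∇²g = 2*v
At (-3, -3, -3): -6.

-6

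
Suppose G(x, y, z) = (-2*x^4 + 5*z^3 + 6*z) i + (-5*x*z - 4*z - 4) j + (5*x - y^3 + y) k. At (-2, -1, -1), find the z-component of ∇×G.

5

(∇×G)_3 = ∂G₂/∂x − ∂G₁/∂y
= -5*z − (0)
= -5*z
At (-2, -1, -1): 5.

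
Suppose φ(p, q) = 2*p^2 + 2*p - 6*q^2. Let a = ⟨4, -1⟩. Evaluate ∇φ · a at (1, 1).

∂φ/∂p = 4*p + 2
∂φ/∂q = -12*q
∇φ at (1, 1) = (6, -12)
∇φ · a = (6)(4) + (-12)(-1) = 36

36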